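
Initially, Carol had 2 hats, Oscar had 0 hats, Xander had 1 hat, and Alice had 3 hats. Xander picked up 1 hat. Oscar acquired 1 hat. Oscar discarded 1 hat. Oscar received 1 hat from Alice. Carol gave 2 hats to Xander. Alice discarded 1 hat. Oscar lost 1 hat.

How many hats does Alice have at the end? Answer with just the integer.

Answer: 1

Derivation:
Tracking counts step by step:
Start: Carol=2, Oscar=0, Xander=1, Alice=3
Event 1 (Xander +1): Xander: 1 -> 2. State: Carol=2, Oscar=0, Xander=2, Alice=3
Event 2 (Oscar +1): Oscar: 0 -> 1. State: Carol=2, Oscar=1, Xander=2, Alice=3
Event 3 (Oscar -1): Oscar: 1 -> 0. State: Carol=2, Oscar=0, Xander=2, Alice=3
Event 4 (Alice -> Oscar, 1): Alice: 3 -> 2, Oscar: 0 -> 1. State: Carol=2, Oscar=1, Xander=2, Alice=2
Event 5 (Carol -> Xander, 2): Carol: 2 -> 0, Xander: 2 -> 4. State: Carol=0, Oscar=1, Xander=4, Alice=2
Event 6 (Alice -1): Alice: 2 -> 1. State: Carol=0, Oscar=1, Xander=4, Alice=1
Event 7 (Oscar -1): Oscar: 1 -> 0. State: Carol=0, Oscar=0, Xander=4, Alice=1

Alice's final count: 1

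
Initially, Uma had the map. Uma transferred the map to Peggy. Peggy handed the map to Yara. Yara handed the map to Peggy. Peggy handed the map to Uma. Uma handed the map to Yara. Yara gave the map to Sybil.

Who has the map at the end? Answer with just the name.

Answer: Sybil

Derivation:
Tracking the map through each event:
Start: Uma has the map.
After event 1: Peggy has the map.
After event 2: Yara has the map.
After event 3: Peggy has the map.
After event 4: Uma has the map.
After event 5: Yara has the map.
After event 6: Sybil has the map.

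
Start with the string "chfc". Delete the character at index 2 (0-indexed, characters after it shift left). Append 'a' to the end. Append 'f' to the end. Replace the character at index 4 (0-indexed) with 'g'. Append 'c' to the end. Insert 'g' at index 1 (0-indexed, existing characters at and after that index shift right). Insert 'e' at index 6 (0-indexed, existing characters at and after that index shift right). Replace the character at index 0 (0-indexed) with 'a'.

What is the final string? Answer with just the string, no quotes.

Applying each edit step by step:
Start: "chfc"
Op 1 (delete idx 2 = 'f'): "chfc" -> "chc"
Op 2 (append 'a'): "chc" -> "chca"
Op 3 (append 'f'): "chca" -> "chcaf"
Op 4 (replace idx 4: 'f' -> 'g'): "chcaf" -> "chcag"
Op 5 (append 'c'): "chcag" -> "chcagc"
Op 6 (insert 'g' at idx 1): "chcagc" -> "cghcagc"
Op 7 (insert 'e' at idx 6): "cghcagc" -> "cghcagec"
Op 8 (replace idx 0: 'c' -> 'a'): "cghcagec" -> "aghcagec"

Answer: aghcagec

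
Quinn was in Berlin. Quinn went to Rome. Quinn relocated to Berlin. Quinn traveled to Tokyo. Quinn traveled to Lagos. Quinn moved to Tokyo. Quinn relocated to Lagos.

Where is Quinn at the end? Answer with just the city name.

Tracking Quinn's location:
Start: Quinn is in Berlin.
After move 1: Berlin -> Rome. Quinn is in Rome.
After move 2: Rome -> Berlin. Quinn is in Berlin.
After move 3: Berlin -> Tokyo. Quinn is in Tokyo.
After move 4: Tokyo -> Lagos. Quinn is in Lagos.
After move 5: Lagos -> Tokyo. Quinn is in Tokyo.
After move 6: Tokyo -> Lagos. Quinn is in Lagos.

Answer: Lagos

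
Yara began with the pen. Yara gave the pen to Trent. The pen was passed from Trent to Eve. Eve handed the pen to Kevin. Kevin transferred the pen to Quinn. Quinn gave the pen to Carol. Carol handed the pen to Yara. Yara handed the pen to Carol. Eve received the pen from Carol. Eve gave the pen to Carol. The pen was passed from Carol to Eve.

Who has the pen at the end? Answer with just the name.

Answer: Eve

Derivation:
Tracking the pen through each event:
Start: Yara has the pen.
After event 1: Trent has the pen.
After event 2: Eve has the pen.
After event 3: Kevin has the pen.
After event 4: Quinn has the pen.
After event 5: Carol has the pen.
After event 6: Yara has the pen.
After event 7: Carol has the pen.
After event 8: Eve has the pen.
After event 9: Carol has the pen.
After event 10: Eve has the pen.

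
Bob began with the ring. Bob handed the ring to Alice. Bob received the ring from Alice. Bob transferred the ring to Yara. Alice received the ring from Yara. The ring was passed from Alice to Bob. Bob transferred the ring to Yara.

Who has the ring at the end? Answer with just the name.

Answer: Yara

Derivation:
Tracking the ring through each event:
Start: Bob has the ring.
After event 1: Alice has the ring.
After event 2: Bob has the ring.
After event 3: Yara has the ring.
After event 4: Alice has the ring.
After event 5: Bob has the ring.
After event 6: Yara has the ring.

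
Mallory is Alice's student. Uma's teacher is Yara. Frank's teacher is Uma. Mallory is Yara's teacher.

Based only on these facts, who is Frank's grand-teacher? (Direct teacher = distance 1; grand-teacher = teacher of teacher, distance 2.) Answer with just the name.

Answer: Yara

Derivation:
Reconstructing the teacher chain from the given facts:
  Alice -> Mallory -> Yara -> Uma -> Frank
(each arrow means 'teacher of the next')
Positions in the chain (0 = top):
  position of Alice: 0
  position of Mallory: 1
  position of Yara: 2
  position of Uma: 3
  position of Frank: 4

Frank is at position 4; the grand-teacher is 2 steps up the chain, i.e. position 2: Yara.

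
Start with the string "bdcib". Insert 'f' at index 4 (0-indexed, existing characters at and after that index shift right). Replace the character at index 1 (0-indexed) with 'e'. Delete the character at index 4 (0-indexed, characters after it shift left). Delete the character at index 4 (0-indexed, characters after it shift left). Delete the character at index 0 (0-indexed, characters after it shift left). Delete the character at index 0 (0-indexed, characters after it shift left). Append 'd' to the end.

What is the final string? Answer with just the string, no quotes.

Answer: cid

Derivation:
Applying each edit step by step:
Start: "bdcib"
Op 1 (insert 'f' at idx 4): "bdcib" -> "bdcifb"
Op 2 (replace idx 1: 'd' -> 'e'): "bdcifb" -> "becifb"
Op 3 (delete idx 4 = 'f'): "becifb" -> "becib"
Op 4 (delete idx 4 = 'b'): "becib" -> "beci"
Op 5 (delete idx 0 = 'b'): "beci" -> "eci"
Op 6 (delete idx 0 = 'e'): "eci" -> "ci"
Op 7 (append 'd'): "ci" -> "cid"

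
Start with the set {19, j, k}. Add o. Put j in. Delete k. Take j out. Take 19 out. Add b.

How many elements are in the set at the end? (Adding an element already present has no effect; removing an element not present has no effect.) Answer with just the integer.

Answer: 2

Derivation:
Tracking the set through each operation:
Start: {19, j, k}
Event 1 (add o): added. Set: {19, j, k, o}
Event 2 (add j): already present, no change. Set: {19, j, k, o}
Event 3 (remove k): removed. Set: {19, j, o}
Event 4 (remove j): removed. Set: {19, o}
Event 5 (remove 19): removed. Set: {o}
Event 6 (add b): added. Set: {b, o}

Final set: {b, o} (size 2)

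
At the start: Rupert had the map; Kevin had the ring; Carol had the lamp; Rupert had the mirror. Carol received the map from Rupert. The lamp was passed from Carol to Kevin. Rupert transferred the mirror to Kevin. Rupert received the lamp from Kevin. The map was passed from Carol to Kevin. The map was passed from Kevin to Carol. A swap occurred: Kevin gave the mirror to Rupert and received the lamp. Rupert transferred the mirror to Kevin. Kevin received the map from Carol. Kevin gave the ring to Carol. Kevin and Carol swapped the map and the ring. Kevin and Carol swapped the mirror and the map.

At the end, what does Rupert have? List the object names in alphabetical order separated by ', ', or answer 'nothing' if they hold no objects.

Answer: nothing

Derivation:
Tracking all object holders:
Start: map:Rupert, ring:Kevin, lamp:Carol, mirror:Rupert
Event 1 (give map: Rupert -> Carol). State: map:Carol, ring:Kevin, lamp:Carol, mirror:Rupert
Event 2 (give lamp: Carol -> Kevin). State: map:Carol, ring:Kevin, lamp:Kevin, mirror:Rupert
Event 3 (give mirror: Rupert -> Kevin). State: map:Carol, ring:Kevin, lamp:Kevin, mirror:Kevin
Event 4 (give lamp: Kevin -> Rupert). State: map:Carol, ring:Kevin, lamp:Rupert, mirror:Kevin
Event 5 (give map: Carol -> Kevin). State: map:Kevin, ring:Kevin, lamp:Rupert, mirror:Kevin
Event 6 (give map: Kevin -> Carol). State: map:Carol, ring:Kevin, lamp:Rupert, mirror:Kevin
Event 7 (swap mirror<->lamp: now mirror:Rupert, lamp:Kevin). State: map:Carol, ring:Kevin, lamp:Kevin, mirror:Rupert
Event 8 (give mirror: Rupert -> Kevin). State: map:Carol, ring:Kevin, lamp:Kevin, mirror:Kevin
Event 9 (give map: Carol -> Kevin). State: map:Kevin, ring:Kevin, lamp:Kevin, mirror:Kevin
Event 10 (give ring: Kevin -> Carol). State: map:Kevin, ring:Carol, lamp:Kevin, mirror:Kevin
Event 11 (swap map<->ring: now map:Carol, ring:Kevin). State: map:Carol, ring:Kevin, lamp:Kevin, mirror:Kevin
Event 12 (swap mirror<->map: now mirror:Carol, map:Kevin). State: map:Kevin, ring:Kevin, lamp:Kevin, mirror:Carol

Final state: map:Kevin, ring:Kevin, lamp:Kevin, mirror:Carol
Rupert holds: (nothing).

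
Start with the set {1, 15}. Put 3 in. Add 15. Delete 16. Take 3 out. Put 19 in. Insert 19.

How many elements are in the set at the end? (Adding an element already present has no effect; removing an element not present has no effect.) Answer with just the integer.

Answer: 3

Derivation:
Tracking the set through each operation:
Start: {1, 15}
Event 1 (add 3): added. Set: {1, 15, 3}
Event 2 (add 15): already present, no change. Set: {1, 15, 3}
Event 3 (remove 16): not present, no change. Set: {1, 15, 3}
Event 4 (remove 3): removed. Set: {1, 15}
Event 5 (add 19): added. Set: {1, 15, 19}
Event 6 (add 19): already present, no change. Set: {1, 15, 19}

Final set: {1, 15, 19} (size 3)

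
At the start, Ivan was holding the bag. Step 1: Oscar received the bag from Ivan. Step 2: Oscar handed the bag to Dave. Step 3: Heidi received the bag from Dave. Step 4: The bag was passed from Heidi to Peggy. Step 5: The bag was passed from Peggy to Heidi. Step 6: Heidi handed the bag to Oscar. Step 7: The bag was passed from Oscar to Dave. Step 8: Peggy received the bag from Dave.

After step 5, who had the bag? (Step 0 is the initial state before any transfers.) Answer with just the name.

Tracking the bag holder through step 5:
After step 0 (start): Ivan
After step 1: Oscar
After step 2: Dave
After step 3: Heidi
After step 4: Peggy
After step 5: Heidi

At step 5, the holder is Heidi.

Answer: Heidi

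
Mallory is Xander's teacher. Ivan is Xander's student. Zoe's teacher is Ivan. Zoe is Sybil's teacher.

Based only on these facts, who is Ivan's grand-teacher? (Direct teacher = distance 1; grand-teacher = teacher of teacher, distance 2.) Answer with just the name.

Reconstructing the teacher chain from the given facts:
  Mallory -> Xander -> Ivan -> Zoe -> Sybil
(each arrow means 'teacher of the next')
Positions in the chain (0 = top):
  position of Mallory: 0
  position of Xander: 1
  position of Ivan: 2
  position of Zoe: 3
  position of Sybil: 4

Ivan is at position 2; the grand-teacher is 2 steps up the chain, i.e. position 0: Mallory.

Answer: Mallory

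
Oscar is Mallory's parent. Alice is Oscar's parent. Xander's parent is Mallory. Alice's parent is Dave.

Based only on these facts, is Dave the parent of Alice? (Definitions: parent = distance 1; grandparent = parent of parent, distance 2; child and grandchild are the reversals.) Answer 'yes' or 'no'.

Answer: yes

Derivation:
Reconstructing the parent chain from the given facts:
  Dave -> Alice -> Oscar -> Mallory -> Xander
(each arrow means 'parent of the next')
Positions in the chain (0 = top):
  position of Dave: 0
  position of Alice: 1
  position of Oscar: 2
  position of Mallory: 3
  position of Xander: 4

Dave is at position 0, Alice is at position 1; signed distance (j - i) = 1.
'parent' requires j - i = 1. Actual distance is 1, so the relation HOLDS.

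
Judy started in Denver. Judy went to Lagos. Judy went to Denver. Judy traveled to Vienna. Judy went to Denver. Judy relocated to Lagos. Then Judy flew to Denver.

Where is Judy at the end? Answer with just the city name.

Tracking Judy's location:
Start: Judy is in Denver.
After move 1: Denver -> Lagos. Judy is in Lagos.
After move 2: Lagos -> Denver. Judy is in Denver.
After move 3: Denver -> Vienna. Judy is in Vienna.
After move 4: Vienna -> Denver. Judy is in Denver.
After move 5: Denver -> Lagos. Judy is in Lagos.
After move 6: Lagos -> Denver. Judy is in Denver.

Answer: Denver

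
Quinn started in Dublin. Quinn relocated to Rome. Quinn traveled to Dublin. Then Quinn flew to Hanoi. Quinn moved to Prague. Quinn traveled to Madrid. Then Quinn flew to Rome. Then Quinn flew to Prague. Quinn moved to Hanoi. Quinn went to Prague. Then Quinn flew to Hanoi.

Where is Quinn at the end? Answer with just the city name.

Answer: Hanoi

Derivation:
Tracking Quinn's location:
Start: Quinn is in Dublin.
After move 1: Dublin -> Rome. Quinn is in Rome.
After move 2: Rome -> Dublin. Quinn is in Dublin.
After move 3: Dublin -> Hanoi. Quinn is in Hanoi.
After move 4: Hanoi -> Prague. Quinn is in Prague.
After move 5: Prague -> Madrid. Quinn is in Madrid.
After move 6: Madrid -> Rome. Quinn is in Rome.
After move 7: Rome -> Prague. Quinn is in Prague.
After move 8: Prague -> Hanoi. Quinn is in Hanoi.
After move 9: Hanoi -> Prague. Quinn is in Prague.
After move 10: Prague -> Hanoi. Quinn is in Hanoi.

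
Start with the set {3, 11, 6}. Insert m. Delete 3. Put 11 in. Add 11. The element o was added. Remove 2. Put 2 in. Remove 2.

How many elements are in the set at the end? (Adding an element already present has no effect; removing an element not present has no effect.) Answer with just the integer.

Tracking the set through each operation:
Start: {11, 3, 6}
Event 1 (add m): added. Set: {11, 3, 6, m}
Event 2 (remove 3): removed. Set: {11, 6, m}
Event 3 (add 11): already present, no change. Set: {11, 6, m}
Event 4 (add 11): already present, no change. Set: {11, 6, m}
Event 5 (add o): added. Set: {11, 6, m, o}
Event 6 (remove 2): not present, no change. Set: {11, 6, m, o}
Event 7 (add 2): added. Set: {11, 2, 6, m, o}
Event 8 (remove 2): removed. Set: {11, 6, m, o}

Final set: {11, 6, m, o} (size 4)

Answer: 4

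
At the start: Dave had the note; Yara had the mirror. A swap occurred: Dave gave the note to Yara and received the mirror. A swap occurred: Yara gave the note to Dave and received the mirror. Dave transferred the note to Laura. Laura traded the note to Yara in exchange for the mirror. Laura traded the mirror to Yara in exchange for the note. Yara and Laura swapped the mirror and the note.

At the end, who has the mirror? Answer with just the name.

Answer: Laura

Derivation:
Tracking all object holders:
Start: note:Dave, mirror:Yara
Event 1 (swap note<->mirror: now note:Yara, mirror:Dave). State: note:Yara, mirror:Dave
Event 2 (swap note<->mirror: now note:Dave, mirror:Yara). State: note:Dave, mirror:Yara
Event 3 (give note: Dave -> Laura). State: note:Laura, mirror:Yara
Event 4 (swap note<->mirror: now note:Yara, mirror:Laura). State: note:Yara, mirror:Laura
Event 5 (swap mirror<->note: now mirror:Yara, note:Laura). State: note:Laura, mirror:Yara
Event 6 (swap mirror<->note: now mirror:Laura, note:Yara). State: note:Yara, mirror:Laura

Final state: note:Yara, mirror:Laura
The mirror is held by Laura.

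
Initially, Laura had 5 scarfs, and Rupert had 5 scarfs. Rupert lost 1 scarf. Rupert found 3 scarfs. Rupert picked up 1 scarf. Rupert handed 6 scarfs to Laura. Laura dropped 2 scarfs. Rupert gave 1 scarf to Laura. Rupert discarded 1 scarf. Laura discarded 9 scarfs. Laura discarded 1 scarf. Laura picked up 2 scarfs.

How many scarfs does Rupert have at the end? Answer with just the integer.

Tracking counts step by step:
Start: Laura=5, Rupert=5
Event 1 (Rupert -1): Rupert: 5 -> 4. State: Laura=5, Rupert=4
Event 2 (Rupert +3): Rupert: 4 -> 7. State: Laura=5, Rupert=7
Event 3 (Rupert +1): Rupert: 7 -> 8. State: Laura=5, Rupert=8
Event 4 (Rupert -> Laura, 6): Rupert: 8 -> 2, Laura: 5 -> 11. State: Laura=11, Rupert=2
Event 5 (Laura -2): Laura: 11 -> 9. State: Laura=9, Rupert=2
Event 6 (Rupert -> Laura, 1): Rupert: 2 -> 1, Laura: 9 -> 10. State: Laura=10, Rupert=1
Event 7 (Rupert -1): Rupert: 1 -> 0. State: Laura=10, Rupert=0
Event 8 (Laura -9): Laura: 10 -> 1. State: Laura=1, Rupert=0
Event 9 (Laura -1): Laura: 1 -> 0. State: Laura=0, Rupert=0
Event 10 (Laura +2): Laura: 0 -> 2. State: Laura=2, Rupert=0

Rupert's final count: 0

Answer: 0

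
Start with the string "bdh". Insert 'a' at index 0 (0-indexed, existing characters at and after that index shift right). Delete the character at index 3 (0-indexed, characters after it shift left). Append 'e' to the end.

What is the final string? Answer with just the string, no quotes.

Applying each edit step by step:
Start: "bdh"
Op 1 (insert 'a' at idx 0): "bdh" -> "abdh"
Op 2 (delete idx 3 = 'h'): "abdh" -> "abd"
Op 3 (append 'e'): "abd" -> "abde"

Answer: abde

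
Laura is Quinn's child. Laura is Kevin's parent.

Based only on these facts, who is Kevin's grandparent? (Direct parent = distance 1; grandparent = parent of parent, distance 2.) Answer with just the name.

Answer: Quinn

Derivation:
Reconstructing the parent chain from the given facts:
  Quinn -> Laura -> Kevin
(each arrow means 'parent of the next')
Positions in the chain (0 = top):
  position of Quinn: 0
  position of Laura: 1
  position of Kevin: 2

Kevin is at position 2; the grandparent is 2 steps up the chain, i.e. position 0: Quinn.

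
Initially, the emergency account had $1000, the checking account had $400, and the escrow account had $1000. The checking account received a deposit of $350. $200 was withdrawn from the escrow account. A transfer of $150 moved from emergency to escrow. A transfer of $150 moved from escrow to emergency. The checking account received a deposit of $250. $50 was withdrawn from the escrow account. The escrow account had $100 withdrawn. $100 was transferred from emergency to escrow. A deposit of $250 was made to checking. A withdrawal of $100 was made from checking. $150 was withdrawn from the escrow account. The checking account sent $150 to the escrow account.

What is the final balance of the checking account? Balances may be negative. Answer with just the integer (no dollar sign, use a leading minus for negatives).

Tracking account balances step by step:
Start: emergency=1000, checking=400, escrow=1000
Event 1 (deposit 350 to checking): checking: 400 + 350 = 750. Balances: emergency=1000, checking=750, escrow=1000
Event 2 (withdraw 200 from escrow): escrow: 1000 - 200 = 800. Balances: emergency=1000, checking=750, escrow=800
Event 3 (transfer 150 emergency -> escrow): emergency: 1000 - 150 = 850, escrow: 800 + 150 = 950. Balances: emergency=850, checking=750, escrow=950
Event 4 (transfer 150 escrow -> emergency): escrow: 950 - 150 = 800, emergency: 850 + 150 = 1000. Balances: emergency=1000, checking=750, escrow=800
Event 5 (deposit 250 to checking): checking: 750 + 250 = 1000. Balances: emergency=1000, checking=1000, escrow=800
Event 6 (withdraw 50 from escrow): escrow: 800 - 50 = 750. Balances: emergency=1000, checking=1000, escrow=750
Event 7 (withdraw 100 from escrow): escrow: 750 - 100 = 650. Balances: emergency=1000, checking=1000, escrow=650
Event 8 (transfer 100 emergency -> escrow): emergency: 1000 - 100 = 900, escrow: 650 + 100 = 750. Balances: emergency=900, checking=1000, escrow=750
Event 9 (deposit 250 to checking): checking: 1000 + 250 = 1250. Balances: emergency=900, checking=1250, escrow=750
Event 10 (withdraw 100 from checking): checking: 1250 - 100 = 1150. Balances: emergency=900, checking=1150, escrow=750
Event 11 (withdraw 150 from escrow): escrow: 750 - 150 = 600. Balances: emergency=900, checking=1150, escrow=600
Event 12 (transfer 150 checking -> escrow): checking: 1150 - 150 = 1000, escrow: 600 + 150 = 750. Balances: emergency=900, checking=1000, escrow=750

Final balance of checking: 1000

Answer: 1000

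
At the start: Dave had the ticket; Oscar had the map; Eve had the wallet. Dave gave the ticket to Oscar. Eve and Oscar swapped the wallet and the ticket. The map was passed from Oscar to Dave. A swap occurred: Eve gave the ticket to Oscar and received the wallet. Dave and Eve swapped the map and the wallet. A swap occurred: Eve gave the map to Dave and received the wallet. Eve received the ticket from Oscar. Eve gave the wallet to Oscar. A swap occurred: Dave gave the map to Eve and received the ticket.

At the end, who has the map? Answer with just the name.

Tracking all object holders:
Start: ticket:Dave, map:Oscar, wallet:Eve
Event 1 (give ticket: Dave -> Oscar). State: ticket:Oscar, map:Oscar, wallet:Eve
Event 2 (swap wallet<->ticket: now wallet:Oscar, ticket:Eve). State: ticket:Eve, map:Oscar, wallet:Oscar
Event 3 (give map: Oscar -> Dave). State: ticket:Eve, map:Dave, wallet:Oscar
Event 4 (swap ticket<->wallet: now ticket:Oscar, wallet:Eve). State: ticket:Oscar, map:Dave, wallet:Eve
Event 5 (swap map<->wallet: now map:Eve, wallet:Dave). State: ticket:Oscar, map:Eve, wallet:Dave
Event 6 (swap map<->wallet: now map:Dave, wallet:Eve). State: ticket:Oscar, map:Dave, wallet:Eve
Event 7 (give ticket: Oscar -> Eve). State: ticket:Eve, map:Dave, wallet:Eve
Event 8 (give wallet: Eve -> Oscar). State: ticket:Eve, map:Dave, wallet:Oscar
Event 9 (swap map<->ticket: now map:Eve, ticket:Dave). State: ticket:Dave, map:Eve, wallet:Oscar

Final state: ticket:Dave, map:Eve, wallet:Oscar
The map is held by Eve.

Answer: Eve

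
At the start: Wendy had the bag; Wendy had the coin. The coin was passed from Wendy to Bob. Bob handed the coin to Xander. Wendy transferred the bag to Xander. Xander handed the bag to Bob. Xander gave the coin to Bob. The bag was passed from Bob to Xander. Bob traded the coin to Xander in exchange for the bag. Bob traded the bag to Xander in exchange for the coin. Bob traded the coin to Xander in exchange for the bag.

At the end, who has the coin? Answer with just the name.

Answer: Xander

Derivation:
Tracking all object holders:
Start: bag:Wendy, coin:Wendy
Event 1 (give coin: Wendy -> Bob). State: bag:Wendy, coin:Bob
Event 2 (give coin: Bob -> Xander). State: bag:Wendy, coin:Xander
Event 3 (give bag: Wendy -> Xander). State: bag:Xander, coin:Xander
Event 4 (give bag: Xander -> Bob). State: bag:Bob, coin:Xander
Event 5 (give coin: Xander -> Bob). State: bag:Bob, coin:Bob
Event 6 (give bag: Bob -> Xander). State: bag:Xander, coin:Bob
Event 7 (swap coin<->bag: now coin:Xander, bag:Bob). State: bag:Bob, coin:Xander
Event 8 (swap bag<->coin: now bag:Xander, coin:Bob). State: bag:Xander, coin:Bob
Event 9 (swap coin<->bag: now coin:Xander, bag:Bob). State: bag:Bob, coin:Xander

Final state: bag:Bob, coin:Xander
The coin is held by Xander.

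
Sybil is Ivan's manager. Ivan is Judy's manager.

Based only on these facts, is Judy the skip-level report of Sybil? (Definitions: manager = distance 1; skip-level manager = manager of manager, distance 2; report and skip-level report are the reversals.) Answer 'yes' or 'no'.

Reconstructing the manager chain from the given facts:
  Sybil -> Ivan -> Judy
(each arrow means 'manager of the next')
Positions in the chain (0 = top):
  position of Sybil: 0
  position of Ivan: 1
  position of Judy: 2

Judy is at position 2, Sybil is at position 0; signed distance (j - i) = -2.
'skip-level report' requires j - i = -2. Actual distance is -2, so the relation HOLDS.

Answer: yes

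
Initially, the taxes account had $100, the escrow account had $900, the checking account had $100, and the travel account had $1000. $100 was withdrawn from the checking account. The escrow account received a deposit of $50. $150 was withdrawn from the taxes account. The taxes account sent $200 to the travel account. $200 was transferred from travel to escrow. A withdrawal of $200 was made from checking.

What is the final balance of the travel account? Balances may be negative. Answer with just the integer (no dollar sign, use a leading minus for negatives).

Tracking account balances step by step:
Start: taxes=100, escrow=900, checking=100, travel=1000
Event 1 (withdraw 100 from checking): checking: 100 - 100 = 0. Balances: taxes=100, escrow=900, checking=0, travel=1000
Event 2 (deposit 50 to escrow): escrow: 900 + 50 = 950. Balances: taxes=100, escrow=950, checking=0, travel=1000
Event 3 (withdraw 150 from taxes): taxes: 100 - 150 = -50. Balances: taxes=-50, escrow=950, checking=0, travel=1000
Event 4 (transfer 200 taxes -> travel): taxes: -50 - 200 = -250, travel: 1000 + 200 = 1200. Balances: taxes=-250, escrow=950, checking=0, travel=1200
Event 5 (transfer 200 travel -> escrow): travel: 1200 - 200 = 1000, escrow: 950 + 200 = 1150. Balances: taxes=-250, escrow=1150, checking=0, travel=1000
Event 6 (withdraw 200 from checking): checking: 0 - 200 = -200. Balances: taxes=-250, escrow=1150, checking=-200, travel=1000

Final balance of travel: 1000

Answer: 1000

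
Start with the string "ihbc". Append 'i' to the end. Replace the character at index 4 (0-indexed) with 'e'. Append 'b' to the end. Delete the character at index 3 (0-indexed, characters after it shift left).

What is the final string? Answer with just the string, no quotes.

Applying each edit step by step:
Start: "ihbc"
Op 1 (append 'i'): "ihbc" -> "ihbci"
Op 2 (replace idx 4: 'i' -> 'e'): "ihbci" -> "ihbce"
Op 3 (append 'b'): "ihbce" -> "ihbceb"
Op 4 (delete idx 3 = 'c'): "ihbceb" -> "ihbeb"

Answer: ihbeb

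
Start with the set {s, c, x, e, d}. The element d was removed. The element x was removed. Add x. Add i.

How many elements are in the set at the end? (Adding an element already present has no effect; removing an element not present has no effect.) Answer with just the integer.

Answer: 5

Derivation:
Tracking the set through each operation:
Start: {c, d, e, s, x}
Event 1 (remove d): removed. Set: {c, e, s, x}
Event 2 (remove x): removed. Set: {c, e, s}
Event 3 (add x): added. Set: {c, e, s, x}
Event 4 (add i): added. Set: {c, e, i, s, x}

Final set: {c, e, i, s, x} (size 5)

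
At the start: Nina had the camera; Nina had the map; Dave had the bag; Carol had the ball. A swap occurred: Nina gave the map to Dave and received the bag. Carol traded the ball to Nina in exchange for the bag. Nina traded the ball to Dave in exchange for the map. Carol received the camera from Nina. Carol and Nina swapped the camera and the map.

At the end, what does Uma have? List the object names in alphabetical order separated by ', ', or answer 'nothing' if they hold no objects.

Tracking all object holders:
Start: camera:Nina, map:Nina, bag:Dave, ball:Carol
Event 1 (swap map<->bag: now map:Dave, bag:Nina). State: camera:Nina, map:Dave, bag:Nina, ball:Carol
Event 2 (swap ball<->bag: now ball:Nina, bag:Carol). State: camera:Nina, map:Dave, bag:Carol, ball:Nina
Event 3 (swap ball<->map: now ball:Dave, map:Nina). State: camera:Nina, map:Nina, bag:Carol, ball:Dave
Event 4 (give camera: Nina -> Carol). State: camera:Carol, map:Nina, bag:Carol, ball:Dave
Event 5 (swap camera<->map: now camera:Nina, map:Carol). State: camera:Nina, map:Carol, bag:Carol, ball:Dave

Final state: camera:Nina, map:Carol, bag:Carol, ball:Dave
Uma holds: (nothing).

Answer: nothing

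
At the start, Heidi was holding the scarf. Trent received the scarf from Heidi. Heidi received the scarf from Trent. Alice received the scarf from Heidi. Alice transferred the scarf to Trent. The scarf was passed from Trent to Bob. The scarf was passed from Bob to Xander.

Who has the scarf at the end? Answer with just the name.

Answer: Xander

Derivation:
Tracking the scarf through each event:
Start: Heidi has the scarf.
After event 1: Trent has the scarf.
After event 2: Heidi has the scarf.
After event 3: Alice has the scarf.
After event 4: Trent has the scarf.
After event 5: Bob has the scarf.
After event 6: Xander has the scarf.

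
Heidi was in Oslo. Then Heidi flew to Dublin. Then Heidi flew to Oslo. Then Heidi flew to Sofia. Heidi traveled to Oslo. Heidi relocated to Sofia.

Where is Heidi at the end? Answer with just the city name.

Tracking Heidi's location:
Start: Heidi is in Oslo.
After move 1: Oslo -> Dublin. Heidi is in Dublin.
After move 2: Dublin -> Oslo. Heidi is in Oslo.
After move 3: Oslo -> Sofia. Heidi is in Sofia.
After move 4: Sofia -> Oslo. Heidi is in Oslo.
After move 5: Oslo -> Sofia. Heidi is in Sofia.

Answer: Sofia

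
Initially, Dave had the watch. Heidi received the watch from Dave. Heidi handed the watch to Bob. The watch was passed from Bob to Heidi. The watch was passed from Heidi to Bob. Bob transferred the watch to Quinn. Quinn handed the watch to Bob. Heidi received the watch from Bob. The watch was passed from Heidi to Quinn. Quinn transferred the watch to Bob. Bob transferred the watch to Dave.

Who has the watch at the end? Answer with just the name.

Answer: Dave

Derivation:
Tracking the watch through each event:
Start: Dave has the watch.
After event 1: Heidi has the watch.
After event 2: Bob has the watch.
After event 3: Heidi has the watch.
After event 4: Bob has the watch.
After event 5: Quinn has the watch.
After event 6: Bob has the watch.
After event 7: Heidi has the watch.
After event 8: Quinn has the watch.
After event 9: Bob has the watch.
After event 10: Dave has the watch.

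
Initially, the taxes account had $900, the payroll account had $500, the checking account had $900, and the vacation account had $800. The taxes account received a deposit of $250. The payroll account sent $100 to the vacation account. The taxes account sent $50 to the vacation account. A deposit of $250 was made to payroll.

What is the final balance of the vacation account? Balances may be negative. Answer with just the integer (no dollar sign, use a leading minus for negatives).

Tracking account balances step by step:
Start: taxes=900, payroll=500, checking=900, vacation=800
Event 1 (deposit 250 to taxes): taxes: 900 + 250 = 1150. Balances: taxes=1150, payroll=500, checking=900, vacation=800
Event 2 (transfer 100 payroll -> vacation): payroll: 500 - 100 = 400, vacation: 800 + 100 = 900. Balances: taxes=1150, payroll=400, checking=900, vacation=900
Event 3 (transfer 50 taxes -> vacation): taxes: 1150 - 50 = 1100, vacation: 900 + 50 = 950. Balances: taxes=1100, payroll=400, checking=900, vacation=950
Event 4 (deposit 250 to payroll): payroll: 400 + 250 = 650. Balances: taxes=1100, payroll=650, checking=900, vacation=950

Final balance of vacation: 950

Answer: 950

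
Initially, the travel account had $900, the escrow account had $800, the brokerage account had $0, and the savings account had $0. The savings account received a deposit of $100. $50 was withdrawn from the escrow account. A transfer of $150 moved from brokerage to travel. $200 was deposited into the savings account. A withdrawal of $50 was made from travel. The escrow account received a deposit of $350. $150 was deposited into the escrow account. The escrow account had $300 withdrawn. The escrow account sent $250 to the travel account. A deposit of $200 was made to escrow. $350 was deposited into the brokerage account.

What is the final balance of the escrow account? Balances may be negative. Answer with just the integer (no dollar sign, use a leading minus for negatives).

Tracking account balances step by step:
Start: travel=900, escrow=800, brokerage=0, savings=0
Event 1 (deposit 100 to savings): savings: 0 + 100 = 100. Balances: travel=900, escrow=800, brokerage=0, savings=100
Event 2 (withdraw 50 from escrow): escrow: 800 - 50 = 750. Balances: travel=900, escrow=750, brokerage=0, savings=100
Event 3 (transfer 150 brokerage -> travel): brokerage: 0 - 150 = -150, travel: 900 + 150 = 1050. Balances: travel=1050, escrow=750, brokerage=-150, savings=100
Event 4 (deposit 200 to savings): savings: 100 + 200 = 300. Balances: travel=1050, escrow=750, brokerage=-150, savings=300
Event 5 (withdraw 50 from travel): travel: 1050 - 50 = 1000. Balances: travel=1000, escrow=750, brokerage=-150, savings=300
Event 6 (deposit 350 to escrow): escrow: 750 + 350 = 1100. Balances: travel=1000, escrow=1100, brokerage=-150, savings=300
Event 7 (deposit 150 to escrow): escrow: 1100 + 150 = 1250. Balances: travel=1000, escrow=1250, brokerage=-150, savings=300
Event 8 (withdraw 300 from escrow): escrow: 1250 - 300 = 950. Balances: travel=1000, escrow=950, brokerage=-150, savings=300
Event 9 (transfer 250 escrow -> travel): escrow: 950 - 250 = 700, travel: 1000 + 250 = 1250. Balances: travel=1250, escrow=700, brokerage=-150, savings=300
Event 10 (deposit 200 to escrow): escrow: 700 + 200 = 900. Balances: travel=1250, escrow=900, brokerage=-150, savings=300
Event 11 (deposit 350 to brokerage): brokerage: -150 + 350 = 200. Balances: travel=1250, escrow=900, brokerage=200, savings=300

Final balance of escrow: 900

Answer: 900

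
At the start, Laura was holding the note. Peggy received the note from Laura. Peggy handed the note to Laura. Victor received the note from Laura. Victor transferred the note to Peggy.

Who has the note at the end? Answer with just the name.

Tracking the note through each event:
Start: Laura has the note.
After event 1: Peggy has the note.
After event 2: Laura has the note.
After event 3: Victor has the note.
After event 4: Peggy has the note.

Answer: Peggy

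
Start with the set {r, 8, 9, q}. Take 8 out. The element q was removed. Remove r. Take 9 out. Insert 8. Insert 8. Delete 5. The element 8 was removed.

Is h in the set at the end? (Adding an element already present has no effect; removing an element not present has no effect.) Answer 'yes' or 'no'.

Tracking the set through each operation:
Start: {8, 9, q, r}
Event 1 (remove 8): removed. Set: {9, q, r}
Event 2 (remove q): removed. Set: {9, r}
Event 3 (remove r): removed. Set: {9}
Event 4 (remove 9): removed. Set: {}
Event 5 (add 8): added. Set: {8}
Event 6 (add 8): already present, no change. Set: {8}
Event 7 (remove 5): not present, no change. Set: {8}
Event 8 (remove 8): removed. Set: {}

Final set: {} (size 0)
h is NOT in the final set.

Answer: no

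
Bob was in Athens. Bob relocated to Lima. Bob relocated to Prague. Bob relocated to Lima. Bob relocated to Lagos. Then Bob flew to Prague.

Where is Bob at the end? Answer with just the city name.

Tracking Bob's location:
Start: Bob is in Athens.
After move 1: Athens -> Lima. Bob is in Lima.
After move 2: Lima -> Prague. Bob is in Prague.
After move 3: Prague -> Lima. Bob is in Lima.
After move 4: Lima -> Lagos. Bob is in Lagos.
After move 5: Lagos -> Prague. Bob is in Prague.

Answer: Prague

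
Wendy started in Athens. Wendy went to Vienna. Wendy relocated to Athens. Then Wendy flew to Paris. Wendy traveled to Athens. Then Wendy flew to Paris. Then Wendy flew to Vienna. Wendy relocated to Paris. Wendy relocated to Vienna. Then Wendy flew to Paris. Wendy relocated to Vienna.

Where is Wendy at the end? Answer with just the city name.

Tracking Wendy's location:
Start: Wendy is in Athens.
After move 1: Athens -> Vienna. Wendy is in Vienna.
After move 2: Vienna -> Athens. Wendy is in Athens.
After move 3: Athens -> Paris. Wendy is in Paris.
After move 4: Paris -> Athens. Wendy is in Athens.
After move 5: Athens -> Paris. Wendy is in Paris.
After move 6: Paris -> Vienna. Wendy is in Vienna.
After move 7: Vienna -> Paris. Wendy is in Paris.
After move 8: Paris -> Vienna. Wendy is in Vienna.
After move 9: Vienna -> Paris. Wendy is in Paris.
After move 10: Paris -> Vienna. Wendy is in Vienna.

Answer: Vienna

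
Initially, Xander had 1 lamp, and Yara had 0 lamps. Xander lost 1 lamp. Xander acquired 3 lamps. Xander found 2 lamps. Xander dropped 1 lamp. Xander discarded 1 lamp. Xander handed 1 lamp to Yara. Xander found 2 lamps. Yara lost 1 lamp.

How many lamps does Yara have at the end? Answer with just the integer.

Tracking counts step by step:
Start: Xander=1, Yara=0
Event 1 (Xander -1): Xander: 1 -> 0. State: Xander=0, Yara=0
Event 2 (Xander +3): Xander: 0 -> 3. State: Xander=3, Yara=0
Event 3 (Xander +2): Xander: 3 -> 5. State: Xander=5, Yara=0
Event 4 (Xander -1): Xander: 5 -> 4. State: Xander=4, Yara=0
Event 5 (Xander -1): Xander: 4 -> 3. State: Xander=3, Yara=0
Event 6 (Xander -> Yara, 1): Xander: 3 -> 2, Yara: 0 -> 1. State: Xander=2, Yara=1
Event 7 (Xander +2): Xander: 2 -> 4. State: Xander=4, Yara=1
Event 8 (Yara -1): Yara: 1 -> 0. State: Xander=4, Yara=0

Yara's final count: 0

Answer: 0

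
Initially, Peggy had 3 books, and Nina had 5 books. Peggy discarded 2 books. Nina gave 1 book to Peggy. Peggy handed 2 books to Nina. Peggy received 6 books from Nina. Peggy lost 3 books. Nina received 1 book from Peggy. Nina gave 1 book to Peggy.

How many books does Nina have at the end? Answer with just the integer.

Answer: 0

Derivation:
Tracking counts step by step:
Start: Peggy=3, Nina=5
Event 1 (Peggy -2): Peggy: 3 -> 1. State: Peggy=1, Nina=5
Event 2 (Nina -> Peggy, 1): Nina: 5 -> 4, Peggy: 1 -> 2. State: Peggy=2, Nina=4
Event 3 (Peggy -> Nina, 2): Peggy: 2 -> 0, Nina: 4 -> 6. State: Peggy=0, Nina=6
Event 4 (Nina -> Peggy, 6): Nina: 6 -> 0, Peggy: 0 -> 6. State: Peggy=6, Nina=0
Event 5 (Peggy -3): Peggy: 6 -> 3. State: Peggy=3, Nina=0
Event 6 (Peggy -> Nina, 1): Peggy: 3 -> 2, Nina: 0 -> 1. State: Peggy=2, Nina=1
Event 7 (Nina -> Peggy, 1): Nina: 1 -> 0, Peggy: 2 -> 3. State: Peggy=3, Nina=0

Nina's final count: 0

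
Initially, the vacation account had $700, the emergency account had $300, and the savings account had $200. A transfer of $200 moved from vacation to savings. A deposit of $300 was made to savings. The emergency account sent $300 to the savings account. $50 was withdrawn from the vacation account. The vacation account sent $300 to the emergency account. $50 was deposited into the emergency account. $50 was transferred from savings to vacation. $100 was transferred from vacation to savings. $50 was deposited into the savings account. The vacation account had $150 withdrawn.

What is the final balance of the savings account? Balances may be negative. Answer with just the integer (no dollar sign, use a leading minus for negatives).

Tracking account balances step by step:
Start: vacation=700, emergency=300, savings=200
Event 1 (transfer 200 vacation -> savings): vacation: 700 - 200 = 500, savings: 200 + 200 = 400. Balances: vacation=500, emergency=300, savings=400
Event 2 (deposit 300 to savings): savings: 400 + 300 = 700. Balances: vacation=500, emergency=300, savings=700
Event 3 (transfer 300 emergency -> savings): emergency: 300 - 300 = 0, savings: 700 + 300 = 1000. Balances: vacation=500, emergency=0, savings=1000
Event 4 (withdraw 50 from vacation): vacation: 500 - 50 = 450. Balances: vacation=450, emergency=0, savings=1000
Event 5 (transfer 300 vacation -> emergency): vacation: 450 - 300 = 150, emergency: 0 + 300 = 300. Balances: vacation=150, emergency=300, savings=1000
Event 6 (deposit 50 to emergency): emergency: 300 + 50 = 350. Balances: vacation=150, emergency=350, savings=1000
Event 7 (transfer 50 savings -> vacation): savings: 1000 - 50 = 950, vacation: 150 + 50 = 200. Balances: vacation=200, emergency=350, savings=950
Event 8 (transfer 100 vacation -> savings): vacation: 200 - 100 = 100, savings: 950 + 100 = 1050. Balances: vacation=100, emergency=350, savings=1050
Event 9 (deposit 50 to savings): savings: 1050 + 50 = 1100. Balances: vacation=100, emergency=350, savings=1100
Event 10 (withdraw 150 from vacation): vacation: 100 - 150 = -50. Balances: vacation=-50, emergency=350, savings=1100

Final balance of savings: 1100

Answer: 1100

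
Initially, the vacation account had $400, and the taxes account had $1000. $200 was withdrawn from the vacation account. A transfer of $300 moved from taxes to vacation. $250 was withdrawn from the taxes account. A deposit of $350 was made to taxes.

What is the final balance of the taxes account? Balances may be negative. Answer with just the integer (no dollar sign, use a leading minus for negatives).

Answer: 800

Derivation:
Tracking account balances step by step:
Start: vacation=400, taxes=1000
Event 1 (withdraw 200 from vacation): vacation: 400 - 200 = 200. Balances: vacation=200, taxes=1000
Event 2 (transfer 300 taxes -> vacation): taxes: 1000 - 300 = 700, vacation: 200 + 300 = 500. Balances: vacation=500, taxes=700
Event 3 (withdraw 250 from taxes): taxes: 700 - 250 = 450. Balances: vacation=500, taxes=450
Event 4 (deposit 350 to taxes): taxes: 450 + 350 = 800. Balances: vacation=500, taxes=800

Final balance of taxes: 800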